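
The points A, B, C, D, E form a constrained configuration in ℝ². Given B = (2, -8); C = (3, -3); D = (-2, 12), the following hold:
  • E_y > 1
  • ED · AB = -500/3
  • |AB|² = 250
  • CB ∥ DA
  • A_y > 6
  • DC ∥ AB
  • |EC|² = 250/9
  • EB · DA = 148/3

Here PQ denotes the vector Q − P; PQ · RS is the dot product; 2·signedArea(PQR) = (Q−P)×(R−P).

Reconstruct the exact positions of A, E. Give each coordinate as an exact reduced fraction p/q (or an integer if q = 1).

A = (-3, 7)
E = (4/3, 2)

1. A_x = -3  [DC ∥ AB ∩ CB ∥ DA]
2. A_y = 7  [DC ∥ AB ∩ CB ∥ DA]
   → A = (-3, 7)
3. E_x = 4/3  [ED · AB = -500/3 ∩ EB · DA = 148/3]
4. E_y = 2  [ED · AB = -500/3 ∩ EB · DA = 148/3]
   → E = (4/3, 2)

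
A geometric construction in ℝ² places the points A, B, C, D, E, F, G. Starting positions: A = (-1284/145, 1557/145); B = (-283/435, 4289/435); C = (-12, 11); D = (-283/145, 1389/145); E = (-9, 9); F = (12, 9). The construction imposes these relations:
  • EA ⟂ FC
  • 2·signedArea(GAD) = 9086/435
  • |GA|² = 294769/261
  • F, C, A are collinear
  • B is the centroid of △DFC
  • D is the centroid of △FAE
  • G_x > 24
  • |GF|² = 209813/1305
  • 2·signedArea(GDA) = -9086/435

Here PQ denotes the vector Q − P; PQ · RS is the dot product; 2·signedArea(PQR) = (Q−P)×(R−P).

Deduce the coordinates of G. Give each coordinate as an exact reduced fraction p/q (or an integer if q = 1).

1. G_x = 10723/435  [line -168/145·x + -1001/145·y + 36869/435 = 0 ∩ |GF|² = 209813/1305]
2. G_y = 3541/435  [line -168/145·x + -1001/145·y + 36869/435 = 0 ∩ |GF|² = 209813/1305]
   → G = (10723/435, 3541/435)

G = (10723/435, 3541/435)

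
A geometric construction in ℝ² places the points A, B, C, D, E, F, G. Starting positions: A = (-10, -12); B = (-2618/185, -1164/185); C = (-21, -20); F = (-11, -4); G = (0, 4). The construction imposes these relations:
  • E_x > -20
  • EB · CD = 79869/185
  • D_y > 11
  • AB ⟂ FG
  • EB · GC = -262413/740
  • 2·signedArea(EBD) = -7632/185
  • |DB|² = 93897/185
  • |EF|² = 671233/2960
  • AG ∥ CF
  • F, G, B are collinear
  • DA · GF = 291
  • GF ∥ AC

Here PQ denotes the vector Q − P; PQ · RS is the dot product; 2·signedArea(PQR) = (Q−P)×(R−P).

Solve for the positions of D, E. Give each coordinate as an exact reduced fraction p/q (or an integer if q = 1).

1. D_x = -1  [line 11·x + 8·y + -85 = 0 ∩ |DB|² = 93897/185]
2. D_y = 12  [line 11·x + 8·y + -85 = 0 ∩ |DB|² = 93897/185]
   → D = (-1, 12)
3. E_x = -14273/740  [EB · GC = -262413/740 ∩ EB · CD = 79869/185]
4. E_y = -3066/185  [EB · GC = -262413/740 ∩ EB · CD = 79869/185]
   → E = (-14273/740, -3066/185)

D = (-1, 12)
E = (-14273/740, -3066/185)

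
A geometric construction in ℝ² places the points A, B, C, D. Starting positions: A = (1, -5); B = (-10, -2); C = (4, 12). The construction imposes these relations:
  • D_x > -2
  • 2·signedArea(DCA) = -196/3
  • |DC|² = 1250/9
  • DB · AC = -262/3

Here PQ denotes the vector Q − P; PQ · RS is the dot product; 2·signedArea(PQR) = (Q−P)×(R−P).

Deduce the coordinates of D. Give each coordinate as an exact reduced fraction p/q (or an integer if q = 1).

D = (-5/3, 5/3)

1. D_x = -5/3  [DB · AC = -262/3 ∩ 2·signedArea(DCA) = -196/3]
2. D_y = 5/3  [DB · AC = -262/3 ∩ 2·signedArea(DCA) = -196/3]
   → D = (-5/3, 5/3)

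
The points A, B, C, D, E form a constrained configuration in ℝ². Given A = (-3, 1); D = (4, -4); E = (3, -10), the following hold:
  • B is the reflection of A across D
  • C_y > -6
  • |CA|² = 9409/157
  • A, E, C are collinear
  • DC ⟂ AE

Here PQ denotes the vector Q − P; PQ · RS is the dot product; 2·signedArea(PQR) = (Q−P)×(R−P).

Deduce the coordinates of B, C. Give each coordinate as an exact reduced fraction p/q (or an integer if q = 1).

1. B_x = 11  [B is the reflection of A across D]
2. B_y = -9  [B is the reflection of A across D]
   → B = (11, -9)
3. C_x = 111/157  [A, E, C are collinear ∩ DC ⟂ AE]
4. C_y = -910/157  [A, E, C are collinear ∩ DC ⟂ AE]
   → C = (111/157, -910/157)

B = (11, -9)
C = (111/157, -910/157)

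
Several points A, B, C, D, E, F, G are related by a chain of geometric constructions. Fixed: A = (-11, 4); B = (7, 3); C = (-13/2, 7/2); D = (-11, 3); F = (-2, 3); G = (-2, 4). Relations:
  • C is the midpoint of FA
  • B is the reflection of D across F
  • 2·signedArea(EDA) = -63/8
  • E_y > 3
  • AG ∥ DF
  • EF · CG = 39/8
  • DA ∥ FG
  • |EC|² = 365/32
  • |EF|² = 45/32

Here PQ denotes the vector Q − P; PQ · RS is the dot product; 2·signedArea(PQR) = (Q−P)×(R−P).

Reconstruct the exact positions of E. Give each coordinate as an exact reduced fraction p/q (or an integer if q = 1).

1. E_x = -25/8  [EF · CG = 39/8 ∩ 2·signedArea(EDA) = -63/8]
2. E_y = 27/8  [EF · CG = 39/8 ∩ 2·signedArea(EDA) = -63/8]
   → E = (-25/8, 27/8)

E = (-25/8, 27/8)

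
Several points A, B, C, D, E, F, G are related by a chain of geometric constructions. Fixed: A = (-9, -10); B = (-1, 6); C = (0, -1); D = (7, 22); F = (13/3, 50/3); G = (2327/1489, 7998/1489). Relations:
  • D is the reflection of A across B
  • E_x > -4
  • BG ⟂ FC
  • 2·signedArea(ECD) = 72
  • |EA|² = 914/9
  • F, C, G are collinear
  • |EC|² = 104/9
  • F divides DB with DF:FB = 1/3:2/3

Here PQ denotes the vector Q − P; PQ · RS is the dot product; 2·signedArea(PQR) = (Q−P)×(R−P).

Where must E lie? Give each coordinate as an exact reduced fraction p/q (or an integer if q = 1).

E = (-10/3, -5/3)

1. E_x = -10/3  [line -23·x + 7·y + -65 = 0 ∩ |EA|² = 914/9]
2. E_y = -5/3  [line -23·x + 7·y + -65 = 0 ∩ |EA|² = 914/9]
   → E = (-10/3, -5/3)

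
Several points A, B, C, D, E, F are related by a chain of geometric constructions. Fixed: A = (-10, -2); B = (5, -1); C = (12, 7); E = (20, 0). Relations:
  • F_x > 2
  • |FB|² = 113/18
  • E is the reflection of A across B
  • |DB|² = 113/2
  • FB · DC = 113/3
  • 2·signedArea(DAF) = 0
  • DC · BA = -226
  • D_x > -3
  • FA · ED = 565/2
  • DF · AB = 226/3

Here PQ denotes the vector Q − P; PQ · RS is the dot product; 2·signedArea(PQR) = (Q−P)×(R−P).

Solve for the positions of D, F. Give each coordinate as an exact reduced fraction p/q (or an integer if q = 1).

1. D_x = -5/2  [line 15·x + 1·y + 39 = 0 ∩ |DB|² = 113/2]
2. D_y = -3/2  [line 15·x + 1·y + 39 = 0 ∩ |DB|² = 113/2]
   → D = (-5/2, -3/2)
3. F_x = 5/2  [2·signedArea(DAF) = 0 ∩ FA · ED = 565/2]
4. F_y = -7/6  [2·signedArea(DAF) = 0 ∩ FA · ED = 565/2]
   → F = (5/2, -7/6)

D = (-5/2, -3/2)
F = (5/2, -7/6)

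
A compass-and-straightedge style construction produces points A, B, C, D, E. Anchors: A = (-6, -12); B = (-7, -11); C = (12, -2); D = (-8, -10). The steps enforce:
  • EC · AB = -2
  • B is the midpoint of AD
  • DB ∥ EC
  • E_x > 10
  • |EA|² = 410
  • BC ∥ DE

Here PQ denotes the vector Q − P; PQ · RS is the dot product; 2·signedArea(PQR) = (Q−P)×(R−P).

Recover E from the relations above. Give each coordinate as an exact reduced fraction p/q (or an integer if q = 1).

E = (11, -1)

1. E_x = 11  [DB ∥ EC ∩ BC ∥ DE]
2. E_y = -1  [DB ∥ EC ∩ BC ∥ DE]
   → E = (11, -1)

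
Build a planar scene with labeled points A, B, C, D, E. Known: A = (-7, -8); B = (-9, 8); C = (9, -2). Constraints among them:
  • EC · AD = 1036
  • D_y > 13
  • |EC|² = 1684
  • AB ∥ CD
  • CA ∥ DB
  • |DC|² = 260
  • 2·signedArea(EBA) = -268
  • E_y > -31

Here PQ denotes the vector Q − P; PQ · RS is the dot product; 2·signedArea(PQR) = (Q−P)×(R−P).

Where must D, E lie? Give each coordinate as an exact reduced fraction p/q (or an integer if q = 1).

D = (7, 14)
E = (-21, -30)

1. D_x = 7  [CA ∥ DB ∩ AB ∥ CD]
2. D_y = 14  [CA ∥ DB ∩ AB ∥ CD]
   → D = (7, 14)
3. E_x = -21  [2·signedArea(EBA) = -268 ∩ EC · AD = 1036]
4. E_y = -30  [2·signedArea(EBA) = -268 ∩ EC · AD = 1036]
   → E = (-21, -30)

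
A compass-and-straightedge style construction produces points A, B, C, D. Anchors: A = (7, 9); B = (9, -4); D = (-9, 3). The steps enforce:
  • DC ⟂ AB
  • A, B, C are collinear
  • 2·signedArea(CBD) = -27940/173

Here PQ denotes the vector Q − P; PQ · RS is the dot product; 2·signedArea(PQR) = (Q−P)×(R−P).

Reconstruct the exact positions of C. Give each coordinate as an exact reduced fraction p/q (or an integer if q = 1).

C = (1303/173, 959/173)

1. C_x = 1303/173  [A, B, C are collinear ∩ DC ⟂ AB]
2. C_y = 959/173  [A, B, C are collinear ∩ DC ⟂ AB]
   → C = (1303/173, 959/173)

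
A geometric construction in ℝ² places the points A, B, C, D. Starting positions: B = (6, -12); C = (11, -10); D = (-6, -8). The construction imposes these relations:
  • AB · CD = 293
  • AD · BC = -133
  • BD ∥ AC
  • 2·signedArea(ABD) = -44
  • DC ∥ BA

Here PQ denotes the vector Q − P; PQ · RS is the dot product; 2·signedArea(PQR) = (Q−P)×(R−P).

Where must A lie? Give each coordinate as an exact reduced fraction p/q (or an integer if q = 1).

A = (23, -14)

1. A_x = 23  [BD ∥ AC ∩ DC ∥ BA]
2. A_y = -14  [BD ∥ AC ∩ DC ∥ BA]
   → A = (23, -14)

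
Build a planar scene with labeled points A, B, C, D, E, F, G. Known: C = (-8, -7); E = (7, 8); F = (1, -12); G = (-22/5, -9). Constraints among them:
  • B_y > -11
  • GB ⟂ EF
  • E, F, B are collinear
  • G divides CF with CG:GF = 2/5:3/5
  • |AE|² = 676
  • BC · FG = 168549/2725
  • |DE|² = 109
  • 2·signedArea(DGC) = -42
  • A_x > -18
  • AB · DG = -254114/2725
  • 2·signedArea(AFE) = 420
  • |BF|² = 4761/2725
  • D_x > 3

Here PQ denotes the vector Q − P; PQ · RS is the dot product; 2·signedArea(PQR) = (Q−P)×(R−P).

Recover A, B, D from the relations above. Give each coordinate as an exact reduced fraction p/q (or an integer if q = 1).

A = (-17, -2)
B = (752/545, -1170/109)
D = (4, -2)

1. B_x = 752/545  [E, F, B are collinear ∩ GB ⟂ EF]
2. B_y = -1170/109  [E, F, B are collinear ∩ GB ⟂ EF]
   → B = (752/545, -1170/109)
3. D_x = 4  [line -2·x + -18/5·y + 4/5 = 0 ∩ |DE|² = 109]
4. D_y = -2  [line -2·x + -18/5·y + 4/5 = 0 ∩ |DE|² = 109]
   → D = (4, -2)
5. A_x = -17  [2·signedArea(AFE) = 420 ∩ AB · DG = -254114/2725]
6. A_y = -2  [2·signedArea(AFE) = 420 ∩ AB · DG = -254114/2725]
   → A = (-17, -2)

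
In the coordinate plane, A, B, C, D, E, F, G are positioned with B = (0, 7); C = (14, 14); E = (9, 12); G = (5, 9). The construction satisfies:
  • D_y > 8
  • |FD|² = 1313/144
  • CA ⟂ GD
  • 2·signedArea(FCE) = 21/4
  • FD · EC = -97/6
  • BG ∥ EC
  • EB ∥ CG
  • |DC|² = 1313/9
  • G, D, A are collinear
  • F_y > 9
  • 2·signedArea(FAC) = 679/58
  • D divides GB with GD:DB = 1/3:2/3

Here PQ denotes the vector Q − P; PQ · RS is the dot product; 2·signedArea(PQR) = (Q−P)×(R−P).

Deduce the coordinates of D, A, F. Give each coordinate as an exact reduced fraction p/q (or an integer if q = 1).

A = (420/29, 371/29)
D = (10/3, 25/3)
F = (6, 39/4)

1. D_x = 10/3  [D divides GB with GD:DB = 1/3:2/3]
2. D_y = 25/3  [D divides GB with GD:DB = 1/3:2/3]
   → D = (10/3, 25/3)
3. A_x = 420/29  [G, D, A are collinear ∩ CA ⟂ GD]
4. A_y = 371/29  [G, D, A are collinear ∩ CA ⟂ GD]
   → A = (420/29, 371/29)
5. F_x = 6  [2·signedArea(FAC) = 679/58 ∩ 2·signedArea(FCE) = 21/4]
6. F_y = 39/4  [2·signedArea(FAC) = 679/58 ∩ 2·signedArea(FCE) = 21/4]
   → F = (6, 39/4)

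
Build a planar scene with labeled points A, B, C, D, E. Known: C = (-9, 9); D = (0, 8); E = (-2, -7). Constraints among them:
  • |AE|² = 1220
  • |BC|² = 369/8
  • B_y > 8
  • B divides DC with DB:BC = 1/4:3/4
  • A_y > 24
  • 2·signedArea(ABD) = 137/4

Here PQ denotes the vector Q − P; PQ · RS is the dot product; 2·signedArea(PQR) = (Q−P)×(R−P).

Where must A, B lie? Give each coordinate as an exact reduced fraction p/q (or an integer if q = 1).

1. B_x = -9/4  [B divides DC with DB:BC = 1/4:3/4]
2. B_y = 33/4  [B divides DC with DB:BC = 1/4:3/4]
   → B = (-9/4, 33/4)
3. A_x = -16  [line 1/4·x + 9/4·y + -209/4 = 0 ∩ |AE|² = 1220]
4. A_y = 25  [line 1/4·x + 9/4·y + -209/4 = 0 ∩ |AE|² = 1220]
   → A = (-16, 25)

A = (-16, 25)
B = (-9/4, 33/4)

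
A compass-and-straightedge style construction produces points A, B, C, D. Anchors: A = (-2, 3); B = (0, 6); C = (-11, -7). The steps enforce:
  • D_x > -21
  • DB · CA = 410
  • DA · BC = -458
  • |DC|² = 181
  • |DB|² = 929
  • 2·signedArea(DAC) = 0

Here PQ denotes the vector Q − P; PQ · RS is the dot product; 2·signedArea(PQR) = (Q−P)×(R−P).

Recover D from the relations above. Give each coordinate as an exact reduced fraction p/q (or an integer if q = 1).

1. D_x = -20  [2·signedArea(DAC) = 0 ∩ DA · BC = -458]
2. D_y = -17  [2·signedArea(DAC) = 0 ∩ DA · BC = -458]
   → D = (-20, -17)

D = (-20, -17)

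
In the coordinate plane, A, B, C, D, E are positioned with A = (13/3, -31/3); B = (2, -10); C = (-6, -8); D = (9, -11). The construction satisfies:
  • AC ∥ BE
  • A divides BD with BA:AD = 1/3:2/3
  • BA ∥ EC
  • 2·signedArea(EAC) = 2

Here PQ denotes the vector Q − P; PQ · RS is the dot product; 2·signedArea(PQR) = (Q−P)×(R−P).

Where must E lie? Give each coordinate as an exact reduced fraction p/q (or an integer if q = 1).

E = (-25/3, -23/3)

1. E_x = -25/3  [BA ∥ EC ∩ AC ∥ BE]
2. E_y = -23/3  [BA ∥ EC ∩ AC ∥ BE]
   → E = (-25/3, -23/3)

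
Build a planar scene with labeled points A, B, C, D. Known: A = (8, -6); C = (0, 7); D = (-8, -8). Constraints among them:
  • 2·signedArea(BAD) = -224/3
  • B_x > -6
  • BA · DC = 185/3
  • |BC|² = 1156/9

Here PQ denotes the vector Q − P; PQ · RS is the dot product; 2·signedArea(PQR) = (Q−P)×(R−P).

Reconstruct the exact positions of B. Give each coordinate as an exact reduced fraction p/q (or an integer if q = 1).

1. B_x = -16/3  [BA · DC = 185/3 ∩ 2·signedArea(BAD) = -224/3]
2. B_y = -3  [BA · DC = 185/3 ∩ 2·signedArea(BAD) = -224/3]
   → B = (-16/3, -3)

B = (-16/3, -3)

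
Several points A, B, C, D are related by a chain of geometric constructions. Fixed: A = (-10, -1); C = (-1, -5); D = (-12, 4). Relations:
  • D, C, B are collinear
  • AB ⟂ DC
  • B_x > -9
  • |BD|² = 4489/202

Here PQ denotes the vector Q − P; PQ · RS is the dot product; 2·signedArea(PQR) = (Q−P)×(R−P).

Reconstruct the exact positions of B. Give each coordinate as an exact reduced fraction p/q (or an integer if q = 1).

1. B_x = -1687/202  [D, C, B are collinear ∩ AB ⟂ DC]
2. B_y = 205/202  [D, C, B are collinear ∩ AB ⟂ DC]
   → B = (-1687/202, 205/202)

B = (-1687/202, 205/202)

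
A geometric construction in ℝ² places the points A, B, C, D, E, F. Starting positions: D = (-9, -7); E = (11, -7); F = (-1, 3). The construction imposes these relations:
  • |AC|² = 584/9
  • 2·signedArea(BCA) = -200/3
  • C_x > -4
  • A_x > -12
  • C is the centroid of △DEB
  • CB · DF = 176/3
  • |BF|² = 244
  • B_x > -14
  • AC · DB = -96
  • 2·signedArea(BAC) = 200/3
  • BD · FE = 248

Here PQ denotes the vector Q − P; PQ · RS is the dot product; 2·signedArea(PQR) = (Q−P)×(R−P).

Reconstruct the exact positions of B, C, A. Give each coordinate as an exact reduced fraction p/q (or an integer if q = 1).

1. B_x = -13  [line -12·x + 10·y + -286 = 0 ∩ |BF|² = 244]
2. B_y = 13  [line -12·x + 10·y + -286 = 0 ∩ |BF|² = 244]
   → B = (-13, 13)
3. C_x = -11/3  [C is the centroid of △DEB]
4. C_y = -1/3  [C is the centroid of △DEB]
   → C = (-11/3, -1/3)
5. A_x = -11  [2·signedArea(BCA) = -200/3 ∩ AC · DB = -96]
6. A_y = 3  [2·signedArea(BCA) = -200/3 ∩ AC · DB = -96]
   → A = (-11, 3)

A = (-11, 3)
B = (-13, 13)
C = (-11/3, -1/3)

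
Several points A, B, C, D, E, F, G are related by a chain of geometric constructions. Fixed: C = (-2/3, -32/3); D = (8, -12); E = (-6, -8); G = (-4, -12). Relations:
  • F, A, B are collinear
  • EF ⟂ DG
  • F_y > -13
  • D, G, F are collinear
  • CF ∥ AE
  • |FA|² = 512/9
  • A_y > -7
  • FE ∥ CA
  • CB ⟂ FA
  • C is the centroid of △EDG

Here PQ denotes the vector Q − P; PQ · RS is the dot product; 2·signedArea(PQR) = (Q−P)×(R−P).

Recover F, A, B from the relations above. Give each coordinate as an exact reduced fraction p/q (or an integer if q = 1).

A = (-2/3, -20/3)
B = (-8/3, -26/3)
F = (-6, -12)

1. F_x = -6  [D, G, F are collinear ∩ EF ⟂ DG]
2. F_y = -12  [D, G, F are collinear ∩ EF ⟂ DG]
   → F = (-6, -12)
3. A_x = -2/3  [CF ∥ AE ∩ FE ∥ CA]
4. A_y = -20/3  [CF ∥ AE ∩ FE ∥ CA]
   → A = (-2/3, -20/3)
5. B_x = -8/3  [F, A, B are collinear ∩ CB ⟂ FA]
6. B_y = -26/3  [F, A, B are collinear ∩ CB ⟂ FA]
   → B = (-8/3, -26/3)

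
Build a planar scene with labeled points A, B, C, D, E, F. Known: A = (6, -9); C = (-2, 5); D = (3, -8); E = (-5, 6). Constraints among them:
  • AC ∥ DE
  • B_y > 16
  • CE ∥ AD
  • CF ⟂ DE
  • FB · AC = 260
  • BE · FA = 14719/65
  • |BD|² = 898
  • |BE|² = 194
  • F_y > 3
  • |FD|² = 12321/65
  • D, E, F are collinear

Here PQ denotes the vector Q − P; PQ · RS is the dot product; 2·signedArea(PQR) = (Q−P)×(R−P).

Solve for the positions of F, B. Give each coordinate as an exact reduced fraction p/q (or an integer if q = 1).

B = (-888/65, 1099/65)
F = (-249/65, 257/65)

1. F_x = -249/65  [D, E, F are collinear ∩ CF ⟂ DE]
2. F_y = 257/65  [D, E, F are collinear ∩ CF ⟂ DE]
   → F = (-249/65, 257/65)
3. B_x = -888/65  [BE · FA = 14719/65 ∩ FB · AC = 260]
4. B_y = 1099/65  [BE · FA = 14719/65 ∩ FB · AC = 260]
   → B = (-888/65, 1099/65)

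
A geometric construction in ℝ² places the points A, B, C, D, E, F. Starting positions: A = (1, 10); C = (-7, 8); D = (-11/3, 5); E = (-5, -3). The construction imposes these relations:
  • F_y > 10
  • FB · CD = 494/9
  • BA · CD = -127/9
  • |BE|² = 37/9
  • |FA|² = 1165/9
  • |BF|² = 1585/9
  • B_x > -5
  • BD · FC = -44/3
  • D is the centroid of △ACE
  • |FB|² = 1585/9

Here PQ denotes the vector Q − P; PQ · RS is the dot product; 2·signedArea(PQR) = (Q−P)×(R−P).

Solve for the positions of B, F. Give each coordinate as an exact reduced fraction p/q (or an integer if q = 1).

B = (-14/3, -1)
F = (-31/3, 11)

1. B_x = -14/3  [line -10/3·x + 3·y + -113/9 = 0 ∩ |BE|² = 37/9]
2. B_y = -1  [line -10/3·x + 3·y + -113/9 = 0 ∩ |BE|² = 37/9]
   → B = (-14/3, -1)
3. F_x = -31/3  [BD · FC = -44/3 ∩ FB · CD = 494/9]
4. F_y = 11  [BD · FC = -44/3 ∩ FB · CD = 494/9]
   → F = (-31/3, 11)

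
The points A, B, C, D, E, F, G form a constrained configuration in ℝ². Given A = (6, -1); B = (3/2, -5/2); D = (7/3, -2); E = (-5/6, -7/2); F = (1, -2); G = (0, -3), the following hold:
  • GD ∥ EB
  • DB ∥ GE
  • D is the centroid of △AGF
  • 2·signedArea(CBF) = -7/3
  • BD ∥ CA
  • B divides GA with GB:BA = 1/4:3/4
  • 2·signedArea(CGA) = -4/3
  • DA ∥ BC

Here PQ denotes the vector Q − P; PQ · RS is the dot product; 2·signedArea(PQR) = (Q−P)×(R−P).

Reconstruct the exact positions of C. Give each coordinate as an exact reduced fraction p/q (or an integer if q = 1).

1. C_x = 31/6  [BD ∥ CA ∩ DA ∥ BC]
2. C_y = -3/2  [BD ∥ CA ∩ DA ∥ BC]
   → C = (31/6, -3/2)

C = (31/6, -3/2)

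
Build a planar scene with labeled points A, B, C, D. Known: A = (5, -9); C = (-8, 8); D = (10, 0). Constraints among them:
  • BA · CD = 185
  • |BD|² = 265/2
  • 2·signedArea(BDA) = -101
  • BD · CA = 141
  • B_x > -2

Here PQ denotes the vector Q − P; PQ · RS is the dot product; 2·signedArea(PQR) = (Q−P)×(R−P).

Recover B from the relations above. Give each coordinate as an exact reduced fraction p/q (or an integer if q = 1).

1. B_x = -3/2  [BD · CA = 141 ∩ 2·signedArea(BDA) = -101]
2. B_y = -1/2  [BD · CA = 141 ∩ 2·signedArea(BDA) = -101]
   → B = (-3/2, -1/2)

B = (-3/2, -1/2)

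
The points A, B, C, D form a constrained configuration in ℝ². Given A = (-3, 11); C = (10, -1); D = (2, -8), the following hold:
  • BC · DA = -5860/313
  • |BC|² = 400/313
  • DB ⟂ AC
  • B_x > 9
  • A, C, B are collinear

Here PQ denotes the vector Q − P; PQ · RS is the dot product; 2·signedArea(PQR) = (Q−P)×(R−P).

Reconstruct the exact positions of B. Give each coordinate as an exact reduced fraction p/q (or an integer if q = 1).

1. B_x = 2870/313  [A, C, B are collinear ∩ DB ⟂ AC]
2. B_y = -73/313  [A, C, B are collinear ∩ DB ⟂ AC]
   → B = (2870/313, -73/313)

B = (2870/313, -73/313)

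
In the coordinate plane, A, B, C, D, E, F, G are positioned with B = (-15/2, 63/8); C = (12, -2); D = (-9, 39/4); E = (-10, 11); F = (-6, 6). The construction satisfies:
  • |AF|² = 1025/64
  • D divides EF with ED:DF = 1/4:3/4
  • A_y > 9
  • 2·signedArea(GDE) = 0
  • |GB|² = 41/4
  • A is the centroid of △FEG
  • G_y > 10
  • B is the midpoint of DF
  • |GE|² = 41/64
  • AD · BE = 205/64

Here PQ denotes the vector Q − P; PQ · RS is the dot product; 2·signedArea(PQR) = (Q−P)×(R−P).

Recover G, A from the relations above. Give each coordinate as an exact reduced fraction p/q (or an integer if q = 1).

A = (-17/2, 73/8)
G = (-19/2, 83/8)

1. G_x = -19/2  [line -5/4·x + -1·y + -3/2 = 0 ∩ |GB|² = 41/4]
2. G_y = 83/8  [line -5/4·x + -1·y + -3/2 = 0 ∩ |GB|² = 41/4]
   → G = (-19/2, 83/8)
3. A_x = -17/2  [A is the centroid of △FEG]
4. A_y = 73/8  [A is the centroid of △FEG]
   → A = (-17/2, 73/8)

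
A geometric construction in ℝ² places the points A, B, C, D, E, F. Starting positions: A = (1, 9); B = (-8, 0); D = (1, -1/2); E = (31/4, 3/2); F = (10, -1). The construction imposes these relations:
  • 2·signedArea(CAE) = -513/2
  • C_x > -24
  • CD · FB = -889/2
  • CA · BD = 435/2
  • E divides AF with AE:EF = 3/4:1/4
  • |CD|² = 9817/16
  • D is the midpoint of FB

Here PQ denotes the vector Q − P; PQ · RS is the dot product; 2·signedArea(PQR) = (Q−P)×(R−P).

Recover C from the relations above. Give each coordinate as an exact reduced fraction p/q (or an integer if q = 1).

C = (-95/4, -3/2)

1. C_x = -95/4  [CA · BD = 435/2 ∩ 2·signedArea(CAE) = -513/2]
2. C_y = -3/2  [CA · BD = 435/2 ∩ 2·signedArea(CAE) = -513/2]
   → C = (-95/4, -3/2)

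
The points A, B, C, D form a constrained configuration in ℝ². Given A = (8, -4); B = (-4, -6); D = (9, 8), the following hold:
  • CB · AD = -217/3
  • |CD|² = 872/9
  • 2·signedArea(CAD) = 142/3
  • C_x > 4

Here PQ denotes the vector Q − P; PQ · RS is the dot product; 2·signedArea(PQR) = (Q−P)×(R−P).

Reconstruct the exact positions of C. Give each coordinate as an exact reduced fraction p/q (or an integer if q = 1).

1. C_x = 13/3  [CB · AD = -217/3 ∩ 2·signedArea(CAD) = 142/3]
2. C_y = -2/3  [CB · AD = -217/3 ∩ 2·signedArea(CAD) = 142/3]
   → C = (13/3, -2/3)

C = (13/3, -2/3)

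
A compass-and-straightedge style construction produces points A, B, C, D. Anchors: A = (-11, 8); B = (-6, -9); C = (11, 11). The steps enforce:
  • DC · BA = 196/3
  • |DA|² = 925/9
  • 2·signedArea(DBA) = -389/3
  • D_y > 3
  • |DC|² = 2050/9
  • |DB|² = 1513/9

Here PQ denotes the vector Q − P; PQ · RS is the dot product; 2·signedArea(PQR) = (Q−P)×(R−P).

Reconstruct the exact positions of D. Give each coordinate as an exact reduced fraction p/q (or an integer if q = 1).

D = (-2, 10/3)

1. D_x = -2  [DC · BA = 196/3 ∩ 2·signedArea(DBA) = -389/3]
2. D_y = 10/3  [DC · BA = 196/3 ∩ 2·signedArea(DBA) = -389/3]
   → D = (-2, 10/3)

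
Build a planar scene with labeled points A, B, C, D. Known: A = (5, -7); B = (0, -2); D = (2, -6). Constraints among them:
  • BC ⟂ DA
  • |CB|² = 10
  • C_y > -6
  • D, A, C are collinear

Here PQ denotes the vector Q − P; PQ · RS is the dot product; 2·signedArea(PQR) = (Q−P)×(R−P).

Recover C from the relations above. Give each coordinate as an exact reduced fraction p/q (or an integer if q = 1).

1. C_x = -1  [D, A, C are collinear ∩ BC ⟂ DA]
2. C_y = -5  [D, A, C are collinear ∩ BC ⟂ DA]
   → C = (-1, -5)

C = (-1, -5)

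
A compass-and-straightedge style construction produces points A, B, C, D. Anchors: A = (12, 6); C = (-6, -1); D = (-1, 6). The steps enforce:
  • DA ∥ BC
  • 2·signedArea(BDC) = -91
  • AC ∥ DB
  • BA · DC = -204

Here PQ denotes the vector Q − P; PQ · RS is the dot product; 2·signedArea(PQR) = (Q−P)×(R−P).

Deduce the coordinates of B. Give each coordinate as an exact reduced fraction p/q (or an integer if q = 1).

1. B_x = -19  [DA ∥ BC ∩ AC ∥ DB]
2. B_y = -1  [DA ∥ BC ∩ AC ∥ DB]
   → B = (-19, -1)

B = (-19, -1)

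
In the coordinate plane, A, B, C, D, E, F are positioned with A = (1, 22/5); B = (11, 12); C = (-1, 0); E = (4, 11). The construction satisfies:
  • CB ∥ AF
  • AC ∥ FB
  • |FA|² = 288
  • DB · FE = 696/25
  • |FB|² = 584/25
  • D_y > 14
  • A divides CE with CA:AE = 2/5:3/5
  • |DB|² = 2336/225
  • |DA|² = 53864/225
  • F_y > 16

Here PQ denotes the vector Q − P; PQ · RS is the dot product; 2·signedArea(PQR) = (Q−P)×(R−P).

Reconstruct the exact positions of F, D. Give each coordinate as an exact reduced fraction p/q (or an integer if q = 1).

1. F_x = 13  [AC ∥ FB ∩ CB ∥ AF]
2. F_y = 82/5  [AC ∥ FB ∩ CB ∥ AF]
   → F = (13, 82/5)
3. D_x = 37/3  [line 9·x + 27/5·y + -4791/25 = 0 ∩ |DA|² = 53864/225]
4. D_y = 224/15  [line 9·x + 27/5·y + -4791/25 = 0 ∩ |DA|² = 53864/225]
   → D = (37/3, 224/15)

D = (37/3, 224/15)
F = (13, 82/5)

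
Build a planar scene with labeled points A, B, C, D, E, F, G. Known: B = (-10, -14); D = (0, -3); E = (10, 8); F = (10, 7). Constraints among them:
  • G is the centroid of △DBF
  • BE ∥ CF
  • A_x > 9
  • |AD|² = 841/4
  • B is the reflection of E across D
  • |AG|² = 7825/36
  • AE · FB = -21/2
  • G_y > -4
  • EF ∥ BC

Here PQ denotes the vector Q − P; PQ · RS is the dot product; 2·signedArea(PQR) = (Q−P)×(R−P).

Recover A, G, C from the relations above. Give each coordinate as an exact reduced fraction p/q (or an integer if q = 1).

1. A_x = 10  [line 20·x + 21·y + -715/2 = 0 ∩ |AD|² = 841/4]
2. A_y = 15/2  [line 20·x + 21·y + -715/2 = 0 ∩ |AD|² = 841/4]
   → A = (10, 15/2)
3. G_x = 0  [G is the centroid of △DBF]
4. G_y = -10/3  [G is the centroid of △DBF]
   → G = (0, -10/3)
5. C_x = -10  [BE ∥ CF ∩ EF ∥ BC]
6. C_y = -15  [BE ∥ CF ∩ EF ∥ BC]
   → C = (-10, -15)

A = (10, 15/2)
C = (-10, -15)
G = (0, -10/3)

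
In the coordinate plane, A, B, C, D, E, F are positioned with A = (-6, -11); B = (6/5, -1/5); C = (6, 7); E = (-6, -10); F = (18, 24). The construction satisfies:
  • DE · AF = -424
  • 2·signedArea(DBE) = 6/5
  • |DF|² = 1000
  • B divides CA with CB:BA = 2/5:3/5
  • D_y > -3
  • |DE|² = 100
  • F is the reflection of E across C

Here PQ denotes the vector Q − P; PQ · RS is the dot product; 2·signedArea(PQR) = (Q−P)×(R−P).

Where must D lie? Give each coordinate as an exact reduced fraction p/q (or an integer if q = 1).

D = (0, -2)

1. D_x = 0  [2·signedArea(DBE) = 6/5 ∩ DE · AF = -424]
2. D_y = -2  [2·signedArea(DBE) = 6/5 ∩ DE · AF = -424]
   → D = (0, -2)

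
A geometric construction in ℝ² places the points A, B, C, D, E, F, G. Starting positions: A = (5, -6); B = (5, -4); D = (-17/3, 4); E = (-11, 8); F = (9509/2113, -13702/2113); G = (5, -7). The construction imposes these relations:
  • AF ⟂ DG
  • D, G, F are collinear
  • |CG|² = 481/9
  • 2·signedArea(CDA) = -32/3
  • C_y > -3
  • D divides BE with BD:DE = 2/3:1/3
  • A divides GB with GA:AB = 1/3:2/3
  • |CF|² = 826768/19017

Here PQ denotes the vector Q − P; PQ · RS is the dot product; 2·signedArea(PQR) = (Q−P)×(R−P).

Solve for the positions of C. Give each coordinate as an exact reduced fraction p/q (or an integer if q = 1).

1. C_x = -1/3  [line 10·x + 32/3·y + 74/3 = 0 ∩ |CF|² = 826768/19017]
2. C_y = -2  [line 10·x + 32/3·y + 74/3 = 0 ∩ |CF|² = 826768/19017]
   → C = (-1/3, -2)

C = (-1/3, -2)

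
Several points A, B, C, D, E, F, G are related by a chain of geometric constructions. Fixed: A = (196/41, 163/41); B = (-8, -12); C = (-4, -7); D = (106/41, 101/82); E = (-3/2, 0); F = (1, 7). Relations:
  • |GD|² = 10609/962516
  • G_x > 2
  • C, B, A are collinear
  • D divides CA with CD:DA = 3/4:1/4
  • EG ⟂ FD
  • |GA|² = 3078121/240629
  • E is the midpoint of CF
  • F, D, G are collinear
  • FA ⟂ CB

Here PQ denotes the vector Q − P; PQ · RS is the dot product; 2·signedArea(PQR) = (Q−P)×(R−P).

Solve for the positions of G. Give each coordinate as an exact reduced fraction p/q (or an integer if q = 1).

G = (628809/240629, 272025/240629)

1. G_x = 628809/240629  [F, D, G are collinear ∩ EG ⟂ FD]
2. G_y = 272025/240629  [F, D, G are collinear ∩ EG ⟂ FD]
   → G = (628809/240629, 272025/240629)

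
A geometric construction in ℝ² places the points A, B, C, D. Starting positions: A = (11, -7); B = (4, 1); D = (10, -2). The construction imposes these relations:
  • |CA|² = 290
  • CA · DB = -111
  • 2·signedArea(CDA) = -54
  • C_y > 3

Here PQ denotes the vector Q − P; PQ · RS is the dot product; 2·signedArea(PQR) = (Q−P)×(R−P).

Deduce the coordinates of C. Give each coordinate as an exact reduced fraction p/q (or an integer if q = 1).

1. C_x = -2  [2·signedArea(CDA) = -54 ∩ CA · DB = -111]
2. C_y = 4  [2·signedArea(CDA) = -54 ∩ CA · DB = -111]
   → C = (-2, 4)

C = (-2, 4)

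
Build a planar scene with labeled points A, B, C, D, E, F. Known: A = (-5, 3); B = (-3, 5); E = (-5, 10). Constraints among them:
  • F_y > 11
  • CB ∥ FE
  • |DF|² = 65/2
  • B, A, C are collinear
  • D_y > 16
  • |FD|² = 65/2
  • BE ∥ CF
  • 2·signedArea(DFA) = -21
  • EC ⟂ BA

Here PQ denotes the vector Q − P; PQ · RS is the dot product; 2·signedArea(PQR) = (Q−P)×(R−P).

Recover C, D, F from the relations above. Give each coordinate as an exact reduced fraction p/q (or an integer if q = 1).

1. C_x = -3/2  [B, A, C are collinear ∩ EC ⟂ BA]
2. C_y = 13/2  [B, A, C are collinear ∩ EC ⟂ BA]
   → C = (-3/2, 13/2)
3. F_x = -7/2  [CB ∥ FE ∩ BE ∥ CF]
4. F_y = 23/2  [CB ∥ FE ∩ BE ∥ CF]
   → F = (-7/2, 23/2)
5. D_x = -5  [line 17/2·x + -3/2·y + 68 = 0 ∩ |DF|² = 65/2]
6. D_y = 17  [line 17/2·x + -3/2·y + 68 = 0 ∩ |DF|² = 65/2]
   → D = (-5, 17)

C = (-3/2, 13/2)
D = (-5, 17)
F = (-7/2, 23/2)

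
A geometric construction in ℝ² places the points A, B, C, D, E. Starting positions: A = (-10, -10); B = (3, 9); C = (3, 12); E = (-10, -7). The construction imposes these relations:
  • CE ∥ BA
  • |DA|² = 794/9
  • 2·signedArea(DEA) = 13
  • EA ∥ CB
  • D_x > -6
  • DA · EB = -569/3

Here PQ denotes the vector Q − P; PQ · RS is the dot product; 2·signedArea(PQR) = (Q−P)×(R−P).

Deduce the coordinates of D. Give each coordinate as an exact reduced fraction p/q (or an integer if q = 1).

1. D_x = -17/3  [2·signedArea(DEA) = 13 ∩ DA · EB = -569/3]
2. D_y = -5/3  [2·signedArea(DEA) = 13 ∩ DA · EB = -569/3]
   → D = (-17/3, -5/3)

D = (-17/3, -5/3)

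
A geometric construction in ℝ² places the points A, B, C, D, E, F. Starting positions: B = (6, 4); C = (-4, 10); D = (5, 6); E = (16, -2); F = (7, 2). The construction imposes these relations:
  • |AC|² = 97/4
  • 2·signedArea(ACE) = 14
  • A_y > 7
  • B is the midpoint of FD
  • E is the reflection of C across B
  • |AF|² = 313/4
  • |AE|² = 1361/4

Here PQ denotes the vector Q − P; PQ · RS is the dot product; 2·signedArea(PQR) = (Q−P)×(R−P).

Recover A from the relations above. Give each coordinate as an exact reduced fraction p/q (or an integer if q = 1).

1. A_x = 1/2  [line 12·x + 20·y + -166 = 0 ∩ |AF|² = 313/4]
2. A_y = 8  [line 12·x + 20·y + -166 = 0 ∩ |AF|² = 313/4]
   → A = (1/2, 8)

A = (1/2, 8)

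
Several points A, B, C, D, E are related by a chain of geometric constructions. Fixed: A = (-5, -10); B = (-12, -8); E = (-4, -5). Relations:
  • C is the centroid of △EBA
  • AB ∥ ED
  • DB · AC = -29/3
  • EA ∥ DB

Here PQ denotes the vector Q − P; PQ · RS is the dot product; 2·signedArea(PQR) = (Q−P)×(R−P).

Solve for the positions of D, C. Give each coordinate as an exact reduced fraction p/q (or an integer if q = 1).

C = (-7, -23/3)
D = (-11, -3)

1. D_x = -11  [EA ∥ DB ∩ AB ∥ ED]
2. D_y = -3  [EA ∥ DB ∩ AB ∥ ED]
   → D = (-11, -3)
3. C_x = -7  [C is the centroid of △EBA]
4. C_y = -23/3  [C is the centroid of △EBA]
   → C = (-7, -23/3)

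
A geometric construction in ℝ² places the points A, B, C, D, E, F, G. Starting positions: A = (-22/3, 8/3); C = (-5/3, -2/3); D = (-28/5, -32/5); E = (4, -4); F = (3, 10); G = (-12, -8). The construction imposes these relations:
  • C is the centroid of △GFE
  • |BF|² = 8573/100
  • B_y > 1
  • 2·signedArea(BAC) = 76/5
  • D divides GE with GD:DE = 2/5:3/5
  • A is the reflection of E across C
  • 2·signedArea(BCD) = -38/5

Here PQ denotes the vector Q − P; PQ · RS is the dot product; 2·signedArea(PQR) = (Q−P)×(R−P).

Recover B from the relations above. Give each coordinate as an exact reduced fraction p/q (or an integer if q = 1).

1. B_x = -13/10  [2·signedArea(BCD) = -38/5 ∩ 2·signedArea(BAC) = 76/5]
2. B_y = 9/5  [2·signedArea(BCD) = -38/5 ∩ 2·signedArea(BAC) = 76/5]
   → B = (-13/10, 9/5)

B = (-13/10, 9/5)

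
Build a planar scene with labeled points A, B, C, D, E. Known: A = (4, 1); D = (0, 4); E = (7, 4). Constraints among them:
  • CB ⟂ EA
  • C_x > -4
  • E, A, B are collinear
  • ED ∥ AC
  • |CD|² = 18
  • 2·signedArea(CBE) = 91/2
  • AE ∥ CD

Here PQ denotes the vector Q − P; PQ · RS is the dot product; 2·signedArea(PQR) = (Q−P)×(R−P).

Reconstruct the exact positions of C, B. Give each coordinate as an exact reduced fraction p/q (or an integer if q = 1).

B = (1/2, -5/2)
C = (-3, 1)

1. C_x = -3  [AE ∥ CD ∩ ED ∥ AC]
2. C_y = 1  [AE ∥ CD ∩ ED ∥ AC]
   → C = (-3, 1)
3. B_x = 1/2  [E, A, B are collinear ∩ CB ⟂ EA]
4. B_y = -5/2  [E, A, B are collinear ∩ CB ⟂ EA]
   → B = (1/2, -5/2)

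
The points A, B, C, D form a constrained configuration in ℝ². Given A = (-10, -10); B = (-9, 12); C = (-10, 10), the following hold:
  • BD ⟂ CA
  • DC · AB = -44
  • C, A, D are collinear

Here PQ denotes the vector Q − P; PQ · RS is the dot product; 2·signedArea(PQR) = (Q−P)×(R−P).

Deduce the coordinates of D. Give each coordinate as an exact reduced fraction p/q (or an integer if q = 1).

D = (-10, 12)

1. D_x = -10  [C, A, D are collinear ∩ BD ⟂ CA]
2. D_y = 12  [C, A, D are collinear ∩ BD ⟂ CA]
   → D = (-10, 12)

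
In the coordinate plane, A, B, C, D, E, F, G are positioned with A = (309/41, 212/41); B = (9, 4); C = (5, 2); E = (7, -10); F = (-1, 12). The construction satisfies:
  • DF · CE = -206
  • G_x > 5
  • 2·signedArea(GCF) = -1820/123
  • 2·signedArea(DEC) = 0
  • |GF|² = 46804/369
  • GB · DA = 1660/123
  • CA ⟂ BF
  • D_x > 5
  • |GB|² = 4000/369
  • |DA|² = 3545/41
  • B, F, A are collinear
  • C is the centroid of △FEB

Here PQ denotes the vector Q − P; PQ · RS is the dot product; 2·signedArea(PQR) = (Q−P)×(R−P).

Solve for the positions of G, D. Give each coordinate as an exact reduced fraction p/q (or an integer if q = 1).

D = (6, -4)
G = (719/123, 376/123)

1. G_x = 719/123  [line -10·x + -6·y + 9446/123 = 0 ∩ |GF|² = 46804/369]
2. G_y = 376/123  [line -10·x + -6·y + 9446/123 = 0 ∩ |GF|² = 46804/369]
   → G = (719/123, 376/123)
3. D_x = 6  [GB · DA = 1660/123 ∩ 2·signedArea(DEC) = 0]
4. D_y = -4  [GB · DA = 1660/123 ∩ 2·signedArea(DEC) = 0]
   → D = (6, -4)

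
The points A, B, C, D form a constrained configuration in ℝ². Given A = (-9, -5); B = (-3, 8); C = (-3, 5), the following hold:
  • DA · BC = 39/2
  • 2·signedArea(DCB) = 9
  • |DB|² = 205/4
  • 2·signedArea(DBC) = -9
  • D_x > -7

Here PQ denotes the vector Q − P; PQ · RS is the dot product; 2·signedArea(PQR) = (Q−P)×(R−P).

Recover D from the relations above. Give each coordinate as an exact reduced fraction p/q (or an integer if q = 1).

1. D_x = -6  [2·signedArea(DCB) = 9 ∩ DA · BC = 39/2]
2. D_y = 3/2  [2·signedArea(DCB) = 9 ∩ DA · BC = 39/2]
   → D = (-6, 3/2)

D = (-6, 3/2)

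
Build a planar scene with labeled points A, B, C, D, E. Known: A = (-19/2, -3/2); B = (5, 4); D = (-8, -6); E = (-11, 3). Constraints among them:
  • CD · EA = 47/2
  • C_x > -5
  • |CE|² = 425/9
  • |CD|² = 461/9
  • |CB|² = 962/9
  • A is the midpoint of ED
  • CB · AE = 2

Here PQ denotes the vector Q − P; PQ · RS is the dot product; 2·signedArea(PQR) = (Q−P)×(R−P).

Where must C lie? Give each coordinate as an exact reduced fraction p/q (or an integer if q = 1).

C = (-14/3, 1/3)

1. C_x = -14/3  [line -3/2·x + 9/2·y + -17/2 = 0 ∩ |CD|² = 461/9]
2. C_y = 1/3  [line -3/2·x + 9/2·y + -17/2 = 0 ∩ |CD|² = 461/9]
   → C = (-14/3, 1/3)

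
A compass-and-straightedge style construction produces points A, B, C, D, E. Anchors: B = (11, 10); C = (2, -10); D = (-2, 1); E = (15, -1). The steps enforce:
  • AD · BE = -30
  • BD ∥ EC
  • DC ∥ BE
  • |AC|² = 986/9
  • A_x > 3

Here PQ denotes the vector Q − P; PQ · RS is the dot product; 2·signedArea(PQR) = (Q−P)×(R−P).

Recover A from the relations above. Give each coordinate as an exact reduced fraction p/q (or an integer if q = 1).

1. A_x = 11/3  [line -4·x + 11·y + 11 = 0 ∩ |AC|² = 986/9]
2. A_y = 1/3  [line -4·x + 11·y + 11 = 0 ∩ |AC|² = 986/9]
   → A = (11/3, 1/3)

A = (11/3, 1/3)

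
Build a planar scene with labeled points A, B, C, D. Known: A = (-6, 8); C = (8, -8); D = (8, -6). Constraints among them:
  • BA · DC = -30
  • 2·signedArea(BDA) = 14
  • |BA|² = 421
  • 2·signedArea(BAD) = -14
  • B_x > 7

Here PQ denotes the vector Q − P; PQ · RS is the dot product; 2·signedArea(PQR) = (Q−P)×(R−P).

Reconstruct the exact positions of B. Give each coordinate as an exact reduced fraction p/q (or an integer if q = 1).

1. B_x = 8  [2·signedArea(BAD) = -14 ∩ BA · DC = -30]
2. B_y = -7  [2·signedArea(BAD) = -14 ∩ BA · DC = -30]
   → B = (8, -7)

B = (8, -7)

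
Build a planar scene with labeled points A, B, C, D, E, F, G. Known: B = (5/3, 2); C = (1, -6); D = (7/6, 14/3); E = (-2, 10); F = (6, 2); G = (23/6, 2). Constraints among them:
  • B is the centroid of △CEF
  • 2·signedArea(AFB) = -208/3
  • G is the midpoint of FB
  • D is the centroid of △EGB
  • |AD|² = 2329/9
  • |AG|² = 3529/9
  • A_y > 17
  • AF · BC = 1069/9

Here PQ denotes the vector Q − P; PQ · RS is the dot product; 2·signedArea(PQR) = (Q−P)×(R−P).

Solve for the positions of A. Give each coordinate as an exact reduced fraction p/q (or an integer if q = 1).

1. A_x = -47/6  [AF · BC = 1069/9 ∩ 2·signedArea(AFB) = -208/3]
2. A_y = 18  [AF · BC = 1069/9 ∩ 2·signedArea(AFB) = -208/3]
   → A = (-47/6, 18)

A = (-47/6, 18)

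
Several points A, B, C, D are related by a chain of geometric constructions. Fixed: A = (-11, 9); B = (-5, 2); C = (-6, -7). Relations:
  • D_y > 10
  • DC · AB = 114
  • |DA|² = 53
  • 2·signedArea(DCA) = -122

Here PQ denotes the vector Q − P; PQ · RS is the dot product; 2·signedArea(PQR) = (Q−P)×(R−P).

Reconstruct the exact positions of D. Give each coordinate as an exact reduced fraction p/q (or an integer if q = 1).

D = (-4, 11)

1. D_x = -4  [2·signedArea(DCA) = -122 ∩ DC · AB = 114]
2. D_y = 11  [2·signedArea(DCA) = -122 ∩ DC · AB = 114]
   → D = (-4, 11)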